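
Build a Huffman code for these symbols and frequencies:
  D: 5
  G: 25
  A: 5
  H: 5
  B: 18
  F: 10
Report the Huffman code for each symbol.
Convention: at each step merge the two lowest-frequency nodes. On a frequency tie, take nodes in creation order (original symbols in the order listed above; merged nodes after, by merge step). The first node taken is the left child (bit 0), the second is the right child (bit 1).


Huffman tree construction:
Step 1: Merge D(5) + A(5) = 10
Step 2: Merge H(5) + F(10) = 15
Step 3: Merge (D+A)(10) + (H+F)(15) = 25
Step 4: Merge B(18) + G(25) = 43
Step 5: Merge ((D+A)+(H+F))(25) + (B+G)(43) = 68
Read each symbol's code off the tree from the root (left child = 0, right child = 1).

Codes:
  D: 000 (length 3)
  G: 11 (length 2)
  A: 001 (length 3)
  H: 010 (length 3)
  B: 10 (length 2)
  F: 011 (length 3)
Average code length: 161/68 = 2.3676 bits/symbol


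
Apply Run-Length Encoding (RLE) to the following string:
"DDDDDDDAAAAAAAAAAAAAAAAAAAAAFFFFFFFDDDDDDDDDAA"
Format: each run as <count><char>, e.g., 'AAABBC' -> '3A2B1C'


Scanning runs left to right:
  i=0: run of 'D' x 7 -> '7D'
  i=7: run of 'A' x 21 -> '21A'
  i=28: run of 'F' x 7 -> '7F'
  i=35: run of 'D' x 9 -> '9D'
  i=44: run of 'A' x 2 -> '2A'

RLE = 7D21A7F9D2A


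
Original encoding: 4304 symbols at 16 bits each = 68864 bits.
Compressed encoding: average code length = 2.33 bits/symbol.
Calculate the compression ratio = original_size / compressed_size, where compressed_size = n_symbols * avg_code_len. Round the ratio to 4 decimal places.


original_size = n_symbols * orig_bits = 4304 * 16 = 68864 bits
compressed_size = n_symbols * avg_code_len = 4304 * 2.33 = 10028.32 bits
ratio = original_size / compressed_size = 68864 / 10028.32 = 6.867

Compression ratio = 6.867


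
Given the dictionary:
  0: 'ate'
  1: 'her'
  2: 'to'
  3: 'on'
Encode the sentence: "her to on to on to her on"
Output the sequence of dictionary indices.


Look up each word in the dictionary:
  'her' -> 1
  'to' -> 2
  'on' -> 3
  'to' -> 2
  'on' -> 3
  'to' -> 2
  'her' -> 1
  'on' -> 3

Encoded: [1, 2, 3, 2, 3, 2, 1, 3]


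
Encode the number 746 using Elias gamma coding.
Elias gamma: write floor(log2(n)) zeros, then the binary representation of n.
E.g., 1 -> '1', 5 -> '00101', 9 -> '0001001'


num_bits = floor(log2(746)) + 1 = 10
leading_zeros = num_bits - 1 = 9
binary(746) = 1011101010

Elias gamma(746) = '000000000' + '1011101010' = 0000000001011101010 (19 bits)


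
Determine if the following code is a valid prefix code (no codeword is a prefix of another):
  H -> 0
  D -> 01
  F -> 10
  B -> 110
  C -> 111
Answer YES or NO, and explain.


Checking each pair (does one codeword prefix another?):
  H='0' vs D='01': prefix -- VIOLATION

NO -- this is NOT a valid prefix code. H (0) is a prefix of D (01).


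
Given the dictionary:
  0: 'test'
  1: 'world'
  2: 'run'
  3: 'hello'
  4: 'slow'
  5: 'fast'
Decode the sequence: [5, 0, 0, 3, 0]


Look up each index in the dictionary:
  5 -> 'fast'
  0 -> 'test'
  0 -> 'test'
  3 -> 'hello'
  0 -> 'test'

Decoded: "fast test test hello test"


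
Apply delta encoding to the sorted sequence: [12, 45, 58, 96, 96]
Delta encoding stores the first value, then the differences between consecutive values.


First value: 12
Deltas:
  45 - 12 = 33
  58 - 45 = 13
  96 - 58 = 38
  96 - 96 = 0


Delta encoded: [12, 33, 13, 38, 0]


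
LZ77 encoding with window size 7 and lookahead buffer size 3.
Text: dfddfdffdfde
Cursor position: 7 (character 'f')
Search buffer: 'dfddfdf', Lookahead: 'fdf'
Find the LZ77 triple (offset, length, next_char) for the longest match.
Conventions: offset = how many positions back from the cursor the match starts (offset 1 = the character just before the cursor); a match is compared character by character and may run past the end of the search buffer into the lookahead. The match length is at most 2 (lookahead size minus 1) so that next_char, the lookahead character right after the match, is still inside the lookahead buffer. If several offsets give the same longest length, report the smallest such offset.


Try each offset into the search buffer:
  offset=1 (pos 6, char 'f'): match length 1
  offset=2 (pos 5, char 'd'): match length 0
  offset=3 (pos 4, char 'f'): match length 2
  offset=4 (pos 3, char 'd'): match length 0
  offset=5 (pos 2, char 'd'): match length 0
  offset=6 (pos 1, char 'f'): match length 2
  offset=7 (pos 0, char 'd'): match length 0
Longest match has length 2, found at offsets 3, 6; take the smallest, offset 3.
next_char = character at position 7 + 2 = 9 -> 'f'

Best match: offset=3, length=2 (matching 'fd' starting at position 4)
LZ77 triple: (3, 2, 'f')


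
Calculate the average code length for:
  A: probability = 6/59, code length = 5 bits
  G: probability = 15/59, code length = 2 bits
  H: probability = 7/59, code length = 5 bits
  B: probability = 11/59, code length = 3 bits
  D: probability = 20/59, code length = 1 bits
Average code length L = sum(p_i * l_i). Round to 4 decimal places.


Weighted contributions p_i * l_i:
  A: (6/59) * 5 = 30/59
  G: (15/59) * 2 = 30/59
  H: (7/59) * 5 = 35/59
  B: (11/59) * 3 = 33/59
  D: (20/59) * 1 = 20/59
Sum = (30 + 30 + 35 + 33 + 20)/59 = 148/59

L = 148/59 = 2.5085 bits/symbol


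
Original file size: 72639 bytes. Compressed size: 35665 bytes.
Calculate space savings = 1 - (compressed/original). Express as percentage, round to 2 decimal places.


ratio = compressed/original = 35665/72639 = 0.49099
savings = 1 - ratio = 1 - 0.49099 = 0.50901
as a percentage: 0.50901 * 100 = 50.9%

Space savings = 1 - 35665/72639 = 50.9%


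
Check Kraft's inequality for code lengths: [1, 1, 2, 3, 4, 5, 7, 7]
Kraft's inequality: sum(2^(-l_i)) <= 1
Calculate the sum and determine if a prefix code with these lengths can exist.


Sum = 2^(-1) + 2^(-1) + 2^(-2) + 2^(-3) + 2^(-4) + 2^(-5) + 2^(-7) + 2^(-7)
    = 0.5 + 0.5 + 0.25 + 0.125 + 0.0625 + 0.03125 + 0.0078125 + 0.0078125
    = 190/128 = 1.484375
Since 1.484375 > 1, Kraft's inequality is NOT satisfied.
A prefix code with these lengths CANNOT exist.

Kraft sum = 1.484375. Not satisfied.


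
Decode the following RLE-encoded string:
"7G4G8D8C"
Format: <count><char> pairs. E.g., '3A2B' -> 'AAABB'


Expanding each <count><char> pair:
  7G -> 'GGGGGGG'
  4G -> 'GGGG'
  8D -> 'DDDDDDDD'
  8C -> 'CCCCCCCC'

Decoded = GGGGGGGGGGGDDDDDDDDCCCCCCCC


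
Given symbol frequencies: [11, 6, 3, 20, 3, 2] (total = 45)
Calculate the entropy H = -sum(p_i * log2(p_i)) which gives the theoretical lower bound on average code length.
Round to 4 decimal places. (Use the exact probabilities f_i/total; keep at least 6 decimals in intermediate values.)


Per-symbol terms -p_i * log2(p_i) with p_i = f_i/45:
  p = 11/45 = 0.244444: log2(p) = -2.032421, -p*log2(p) = 0.496814
  p = 6/45 = 0.133333: log2(p) = -2.906891, -p*log2(p) = 0.387585
  p = 3/45 = 0.066667: log2(p) = -3.906891, -p*log2(p) = 0.260459
  p = 20/45 = 0.444444: log2(p) = -1.169925, -p*log2(p) = 0.519967
  p = 3/45 = 0.066667: log2(p) = -3.906891, -p*log2(p) = 0.260459
  p = 2/45 = 0.044444: log2(p) = -4.491853, -p*log2(p) = 0.199638
H = 0.496814 + 0.387585 + 0.260459 + 0.519967 + 0.260459 + 0.199638 = 2.124922

H = 2.1249 bits/symbol


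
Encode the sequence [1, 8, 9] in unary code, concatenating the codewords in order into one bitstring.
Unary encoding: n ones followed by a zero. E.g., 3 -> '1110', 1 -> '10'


Encode each number as n ones followed by a terminating 0:
  1 -> 10 (2 bits)
  8 -> 111111110 (9 bits)
  9 -> 1111111110 (10 bits)
Total length = 2 + 9 + 10 = 21 bits.

Unary([1, 8, 9]) = 101111111101111111110 (21 bits)


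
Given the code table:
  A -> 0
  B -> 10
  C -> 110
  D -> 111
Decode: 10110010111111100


Decoding:
10 -> B
110 -> C
0 -> A
10 -> B
111 -> D
111 -> D
10 -> B
0 -> A


Result: BCABDDBA


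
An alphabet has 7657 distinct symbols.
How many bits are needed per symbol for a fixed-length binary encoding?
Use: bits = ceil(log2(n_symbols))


log2(7657) = 12.9026
Bracket: 2^12 = 4096 < 7657 <= 2^13 = 8192
So ceil(log2(7657)) = 13

bits = ceil(log2(7657)) = ceil(12.9026) = 13 bits


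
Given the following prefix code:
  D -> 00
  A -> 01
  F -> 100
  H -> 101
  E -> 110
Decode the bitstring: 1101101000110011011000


Decoding step by step:
Bits 110 -> E
Bits 110 -> E
Bits 100 -> F
Bits 01 -> A
Bits 100 -> F
Bits 110 -> E
Bits 110 -> E
Bits 00 -> D


Decoded message: EEFAFEED


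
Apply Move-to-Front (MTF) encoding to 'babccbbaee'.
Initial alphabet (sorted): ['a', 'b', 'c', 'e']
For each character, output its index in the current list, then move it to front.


MTF encoding:
'b': index 1 in ['a', 'b', 'c', 'e'] -> ['b', 'a', 'c', 'e']
'a': index 1 in ['b', 'a', 'c', 'e'] -> ['a', 'b', 'c', 'e']
'b': index 1 in ['a', 'b', 'c', 'e'] -> ['b', 'a', 'c', 'e']
'c': index 2 in ['b', 'a', 'c', 'e'] -> ['c', 'b', 'a', 'e']
'c': index 0 in ['c', 'b', 'a', 'e'] -> ['c', 'b', 'a', 'e']
'b': index 1 in ['c', 'b', 'a', 'e'] -> ['b', 'c', 'a', 'e']
'b': index 0 in ['b', 'c', 'a', 'e'] -> ['b', 'c', 'a', 'e']
'a': index 2 in ['b', 'c', 'a', 'e'] -> ['a', 'b', 'c', 'e']
'e': index 3 in ['a', 'b', 'c', 'e'] -> ['e', 'a', 'b', 'c']
'e': index 0 in ['e', 'a', 'b', 'c'] -> ['e', 'a', 'b', 'c']


Output: [1, 1, 1, 2, 0, 1, 0, 2, 3, 0]


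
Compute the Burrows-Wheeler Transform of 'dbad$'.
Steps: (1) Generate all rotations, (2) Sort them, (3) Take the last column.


Rotations (sorted):
  0: $dbad -> last char: d
  1: ad$db -> last char: b
  2: bad$d -> last char: d
  3: d$dba -> last char: a
  4: dbad$ -> last char: $


BWT = dbda$


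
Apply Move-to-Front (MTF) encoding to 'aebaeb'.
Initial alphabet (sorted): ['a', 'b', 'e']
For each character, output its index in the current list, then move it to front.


MTF encoding:
'a': index 0 in ['a', 'b', 'e'] -> ['a', 'b', 'e']
'e': index 2 in ['a', 'b', 'e'] -> ['e', 'a', 'b']
'b': index 2 in ['e', 'a', 'b'] -> ['b', 'e', 'a']
'a': index 2 in ['b', 'e', 'a'] -> ['a', 'b', 'e']
'e': index 2 in ['a', 'b', 'e'] -> ['e', 'a', 'b']
'b': index 2 in ['e', 'a', 'b'] -> ['b', 'e', 'a']


Output: [0, 2, 2, 2, 2, 2]


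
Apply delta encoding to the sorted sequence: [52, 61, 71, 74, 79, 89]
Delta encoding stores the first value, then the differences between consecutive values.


First value: 52
Deltas:
  61 - 52 = 9
  71 - 61 = 10
  74 - 71 = 3
  79 - 74 = 5
  89 - 79 = 10


Delta encoded: [52, 9, 10, 3, 5, 10]


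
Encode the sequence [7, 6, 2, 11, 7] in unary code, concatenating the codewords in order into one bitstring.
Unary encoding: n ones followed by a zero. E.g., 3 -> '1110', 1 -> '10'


Encode each number as n ones followed by a terminating 0:
  7 -> 11111110 (8 bits)
  6 -> 1111110 (7 bits)
  2 -> 110 (3 bits)
  11 -> 111111111110 (12 bits)
  7 -> 11111110 (8 bits)
Total length = 8 + 7 + 3 + 12 + 8 = 38 bits.

Unary([7, 6, 2, 11, 7]) = 11111110111111011011111111111011111110 (38 bits)


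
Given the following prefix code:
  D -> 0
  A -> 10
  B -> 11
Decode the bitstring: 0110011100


Decoding step by step:
Bits 0 -> D
Bits 11 -> B
Bits 0 -> D
Bits 0 -> D
Bits 11 -> B
Bits 10 -> A
Bits 0 -> D


Decoded message: DBDDBAD


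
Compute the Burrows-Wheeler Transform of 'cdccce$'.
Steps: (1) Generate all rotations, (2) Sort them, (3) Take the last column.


Rotations (sorted):
  0: $cdccce -> last char: e
  1: ccce$cd -> last char: d
  2: cce$cdc -> last char: c
  3: cdccce$ -> last char: $
  4: ce$cdcc -> last char: c
  5: dccce$c -> last char: c
  6: e$cdccc -> last char: c


BWT = edc$ccc


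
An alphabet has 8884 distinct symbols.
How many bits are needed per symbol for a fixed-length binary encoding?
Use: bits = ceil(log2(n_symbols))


log2(8884) = 13.117
Bracket: 2^13 = 8192 < 8884 <= 2^14 = 16384
So ceil(log2(8884)) = 14

bits = ceil(log2(8884)) = ceil(13.117) = 14 bits


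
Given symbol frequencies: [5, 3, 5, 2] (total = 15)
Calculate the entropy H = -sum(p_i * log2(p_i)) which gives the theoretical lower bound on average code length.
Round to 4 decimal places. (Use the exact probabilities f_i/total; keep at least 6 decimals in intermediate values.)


Per-symbol terms -p_i * log2(p_i) with p_i = f_i/15:
  p = 5/15 = 0.333333: log2(p) = -1.584963, -p*log2(p) = 0.528321
  p = 3/15 = 0.200000: log2(p) = -2.321928, -p*log2(p) = 0.464386
  p = 5/15 = 0.333333: log2(p) = -1.584963, -p*log2(p) = 0.528321
  p = 2/15 = 0.133333: log2(p) = -2.906891, -p*log2(p) = 0.387585
H = 0.528321 + 0.464386 + 0.528321 + 0.387585 = 1.908613

H = 1.9086 bits/symbol


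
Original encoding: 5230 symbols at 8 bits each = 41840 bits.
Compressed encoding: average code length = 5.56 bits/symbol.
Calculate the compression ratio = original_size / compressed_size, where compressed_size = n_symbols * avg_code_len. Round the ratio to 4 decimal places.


original_size = n_symbols * orig_bits = 5230 * 8 = 41840 bits
compressed_size = n_symbols * avg_code_len = 5230 * 5.56 = 29078.8 bits
ratio = original_size / compressed_size = 41840 / 29078.8 = 1.4388

Compression ratio = 1.4388


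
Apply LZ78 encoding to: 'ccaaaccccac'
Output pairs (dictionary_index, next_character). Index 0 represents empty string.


LZ78 encoding steps:
Dictionary: {0: ''}
Step 1: w='' (idx 0), next='c' -> output (0, 'c'), add 'c' as idx 1
Step 2: w='c' (idx 1), next='a' -> output (1, 'a'), add 'ca' as idx 2
Step 3: w='' (idx 0), next='a' -> output (0, 'a'), add 'a' as idx 3
Step 4: w='a' (idx 3), next='c' -> output (3, 'c'), add 'ac' as idx 4
Step 5: w='c' (idx 1), next='c' -> output (1, 'c'), add 'cc' as idx 5
Step 6: w='ca' (idx 2), next='c' -> output (2, 'c'), add 'cac' as idx 6


Encoded: [(0, 'c'), (1, 'a'), (0, 'a'), (3, 'c'), (1, 'c'), (2, 'c')]


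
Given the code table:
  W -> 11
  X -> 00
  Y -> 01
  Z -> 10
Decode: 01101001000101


Decoding:
01 -> Y
10 -> Z
10 -> Z
01 -> Y
00 -> X
01 -> Y
01 -> Y


Result: YZZYXYY


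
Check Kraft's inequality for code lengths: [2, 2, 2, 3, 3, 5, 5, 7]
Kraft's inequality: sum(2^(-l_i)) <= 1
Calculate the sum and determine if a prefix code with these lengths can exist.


Sum = 2^(-2) + 2^(-2) + 2^(-2) + 2^(-3) + 2^(-3) + 2^(-5) + 2^(-5) + 2^(-7)
    = 0.25 + 0.25 + 0.25 + 0.125 + 0.125 + 0.03125 + 0.03125 + 0.0078125
    = 137/128 = 1.0703125
Since 1.0703125 > 1, Kraft's inequality is NOT satisfied.
A prefix code with these lengths CANNOT exist.

Kraft sum = 1.0703125. Not satisfied.


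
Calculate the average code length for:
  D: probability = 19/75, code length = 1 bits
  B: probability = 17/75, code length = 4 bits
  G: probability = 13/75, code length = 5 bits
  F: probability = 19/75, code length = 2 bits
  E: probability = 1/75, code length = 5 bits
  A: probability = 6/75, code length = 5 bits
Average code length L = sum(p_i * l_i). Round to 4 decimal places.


Weighted contributions p_i * l_i:
  D: (19/75) * 1 = 19/75
  B: (17/75) * 4 = 68/75
  G: (13/75) * 5 = 65/75
  F: (19/75) * 2 = 38/75
  E: (1/75) * 5 = 5/75
  A: (6/75) * 5 = 30/75
Sum = (19 + 68 + 65 + 38 + 5 + 30)/75 = 225/75

L = 225/75 = 3.0000 bits/symbol


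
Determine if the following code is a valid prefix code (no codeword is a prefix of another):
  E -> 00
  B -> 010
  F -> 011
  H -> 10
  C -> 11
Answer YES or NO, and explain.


Checking each pair (does one codeword prefix another?):
  E='00' vs B='010': no prefix
  E='00' vs F='011': no prefix
  E='00' vs H='10': no prefix
  E='00' vs C='11': no prefix
  B='010' vs E='00': no prefix
  B='010' vs F='011': no prefix
  B='010' vs H='10': no prefix
  B='010' vs C='11': no prefix
  F='011' vs E='00': no prefix
  F='011' vs B='010': no prefix
  F='011' vs H='10': no prefix
  F='011' vs C='11': no prefix
  H='10' vs E='00': no prefix
  H='10' vs B='010': no prefix
  H='10' vs F='011': no prefix
  H='10' vs C='11': no prefix
  C='11' vs E='00': no prefix
  C='11' vs B='010': no prefix
  C='11' vs F='011': no prefix
  C='11' vs H='10': no prefix
No violation found over all pairs.

YES -- this is a valid prefix code. No codeword is a prefix of any other codeword.


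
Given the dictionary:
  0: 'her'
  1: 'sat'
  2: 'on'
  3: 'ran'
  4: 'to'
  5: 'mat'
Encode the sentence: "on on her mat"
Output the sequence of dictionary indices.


Look up each word in the dictionary:
  'on' -> 2
  'on' -> 2
  'her' -> 0
  'mat' -> 5

Encoded: [2, 2, 0, 5]


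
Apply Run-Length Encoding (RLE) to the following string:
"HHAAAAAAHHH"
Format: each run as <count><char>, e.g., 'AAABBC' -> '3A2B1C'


Scanning runs left to right:
  i=0: run of 'H' x 2 -> '2H'
  i=2: run of 'A' x 6 -> '6A'
  i=8: run of 'H' x 3 -> '3H'

RLE = 2H6A3H


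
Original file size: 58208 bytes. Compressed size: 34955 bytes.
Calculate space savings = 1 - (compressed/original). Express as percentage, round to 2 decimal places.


ratio = compressed/original = 34955/58208 = 0.600519
savings = 1 - ratio = 1 - 0.600519 = 0.399481
as a percentage: 0.399481 * 100 = 39.95%

Space savings = 1 - 34955/58208 = 39.95%


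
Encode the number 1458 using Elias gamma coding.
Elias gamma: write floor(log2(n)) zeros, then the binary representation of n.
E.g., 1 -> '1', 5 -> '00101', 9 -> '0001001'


num_bits = floor(log2(1458)) + 1 = 11
leading_zeros = num_bits - 1 = 10
binary(1458) = 10110110010

Elias gamma(1458) = '0000000000' + '10110110010' = 000000000010110110010 (21 bits)


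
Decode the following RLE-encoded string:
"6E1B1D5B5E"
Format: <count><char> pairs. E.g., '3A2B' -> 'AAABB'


Expanding each <count><char> pair:
  6E -> 'EEEEEE'
  1B -> 'B'
  1D -> 'D'
  5B -> 'BBBBB'
  5E -> 'EEEEE'

Decoded = EEEEEEBDBBBBBEEEEE


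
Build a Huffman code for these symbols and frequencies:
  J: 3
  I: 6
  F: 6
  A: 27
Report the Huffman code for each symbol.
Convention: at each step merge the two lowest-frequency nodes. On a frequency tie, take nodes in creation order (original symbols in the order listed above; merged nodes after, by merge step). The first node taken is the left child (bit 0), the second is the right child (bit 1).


Huffman tree construction:
Step 1: Merge J(3) + I(6) = 9
Step 2: Merge F(6) + (J+I)(9) = 15
Step 3: Merge (F+(J+I))(15) + A(27) = 42
Read each symbol's code off the tree from the root (left child = 0, right child = 1).

Codes:
  J: 010 (length 3)
  I: 011 (length 3)
  F: 00 (length 2)
  A: 1 (length 1)
Average code length: 66/42 = 1.5714 bits/symbol


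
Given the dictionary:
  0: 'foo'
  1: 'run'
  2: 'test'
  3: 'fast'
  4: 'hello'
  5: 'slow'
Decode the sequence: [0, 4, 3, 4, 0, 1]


Look up each index in the dictionary:
  0 -> 'foo'
  4 -> 'hello'
  3 -> 'fast'
  4 -> 'hello'
  0 -> 'foo'
  1 -> 'run'

Decoded: "foo hello fast hello foo run"


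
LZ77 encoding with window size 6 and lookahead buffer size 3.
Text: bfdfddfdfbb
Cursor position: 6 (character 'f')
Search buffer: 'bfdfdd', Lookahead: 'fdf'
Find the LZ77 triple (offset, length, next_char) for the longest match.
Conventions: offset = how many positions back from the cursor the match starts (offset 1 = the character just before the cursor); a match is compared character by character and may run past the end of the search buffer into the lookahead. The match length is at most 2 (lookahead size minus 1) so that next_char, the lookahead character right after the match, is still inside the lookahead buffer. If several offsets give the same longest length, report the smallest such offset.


Try each offset into the search buffer:
  offset=1 (pos 5, char 'd'): match length 0
  offset=2 (pos 4, char 'd'): match length 0
  offset=3 (pos 3, char 'f'): match length 2
  offset=4 (pos 2, char 'd'): match length 0
  offset=5 (pos 1, char 'f'): match length 2
  offset=6 (pos 0, char 'b'): match length 0
Longest match has length 2, found at offsets 3, 5; take the smallest, offset 3.
next_char = character at position 6 + 2 = 8 -> 'f'

Best match: offset=3, length=2 (matching 'fd' starting at position 3)
LZ77 triple: (3, 2, 'f')


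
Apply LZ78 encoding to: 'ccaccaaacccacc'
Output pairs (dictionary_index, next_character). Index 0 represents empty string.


LZ78 encoding steps:
Dictionary: {0: ''}
Step 1: w='' (idx 0), next='c' -> output (0, 'c'), add 'c' as idx 1
Step 2: w='c' (idx 1), next='a' -> output (1, 'a'), add 'ca' as idx 2
Step 3: w='c' (idx 1), next='c' -> output (1, 'c'), add 'cc' as idx 3
Step 4: w='' (idx 0), next='a' -> output (0, 'a'), add 'a' as idx 4
Step 5: w='a' (idx 4), next='a' -> output (4, 'a'), add 'aa' as idx 5
Step 6: w='cc' (idx 3), next='c' -> output (3, 'c'), add 'ccc' as idx 6
Step 7: w='a' (idx 4), next='c' -> output (4, 'c'), add 'ac' as idx 7
Step 8: w='c' (idx 1), end of input -> output (1, '')


Encoded: [(0, 'c'), (1, 'a'), (1, 'c'), (0, 'a'), (4, 'a'), (3, 'c'), (4, 'c'), (1, '')]


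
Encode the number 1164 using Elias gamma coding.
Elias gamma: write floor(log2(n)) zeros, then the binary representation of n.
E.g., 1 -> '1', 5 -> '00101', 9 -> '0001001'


num_bits = floor(log2(1164)) + 1 = 11
leading_zeros = num_bits - 1 = 10
binary(1164) = 10010001100

Elias gamma(1164) = '0000000000' + '10010001100' = 000000000010010001100 (21 bits)


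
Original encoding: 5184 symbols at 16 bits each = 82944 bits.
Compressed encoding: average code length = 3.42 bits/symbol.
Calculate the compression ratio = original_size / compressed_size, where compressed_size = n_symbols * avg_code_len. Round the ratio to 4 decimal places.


original_size = n_symbols * orig_bits = 5184 * 16 = 82944 bits
compressed_size = n_symbols * avg_code_len = 5184 * 3.42 = 17729.28 bits
ratio = original_size / compressed_size = 82944 / 17729.28 = 4.6784

Compression ratio = 4.6784


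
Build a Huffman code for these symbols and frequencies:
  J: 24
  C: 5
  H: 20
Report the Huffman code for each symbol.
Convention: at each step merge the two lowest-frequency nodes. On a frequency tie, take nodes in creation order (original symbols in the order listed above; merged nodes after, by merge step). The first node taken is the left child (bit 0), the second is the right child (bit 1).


Huffman tree construction:
Step 1: Merge C(5) + H(20) = 25
Step 2: Merge J(24) + (C+H)(25) = 49
Read each symbol's code off the tree from the root (left child = 0, right child = 1).

Codes:
  J: 0 (length 1)
  C: 10 (length 2)
  H: 11 (length 2)
Average code length: 74/49 = 1.5102 bits/symbol


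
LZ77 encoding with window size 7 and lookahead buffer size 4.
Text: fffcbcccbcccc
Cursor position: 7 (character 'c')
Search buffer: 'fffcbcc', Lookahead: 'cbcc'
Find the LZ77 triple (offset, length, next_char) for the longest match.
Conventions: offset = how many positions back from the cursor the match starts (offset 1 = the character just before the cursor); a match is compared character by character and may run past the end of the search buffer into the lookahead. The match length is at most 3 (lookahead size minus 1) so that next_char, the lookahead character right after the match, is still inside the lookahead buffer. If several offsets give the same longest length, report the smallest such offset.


Try each offset into the search buffer:
  offset=1 (pos 6, char 'c'): match length 1
  offset=2 (pos 5, char 'c'): match length 1
  offset=3 (pos 4, char 'b'): match length 0
  offset=4 (pos 3, char 'c'): match length 3
  offset=5 (pos 2, char 'f'): match length 0
  offset=6 (pos 1, char 'f'): match length 0
  offset=7 (pos 0, char 'f'): match length 0
Longest match has length 3 at offset 4.
next_char = character at position 7 + 3 = 10 -> 'c'

Best match: offset=4, length=3 (matching 'cbc' starting at position 3)
LZ77 triple: (4, 3, 'c')


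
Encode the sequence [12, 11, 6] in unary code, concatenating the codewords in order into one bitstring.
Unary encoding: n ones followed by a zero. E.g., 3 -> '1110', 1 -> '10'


Encode each number as n ones followed by a terminating 0:
  12 -> 1111111111110 (13 bits)
  11 -> 111111111110 (12 bits)
  6 -> 1111110 (7 bits)
Total length = 13 + 12 + 7 = 32 bits.

Unary([12, 11, 6]) = 11111111111101111111111101111110 (32 bits)


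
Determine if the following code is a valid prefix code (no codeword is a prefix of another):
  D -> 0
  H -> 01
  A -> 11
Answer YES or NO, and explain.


Checking each pair (does one codeword prefix another?):
  D='0' vs H='01': prefix -- VIOLATION

NO -- this is NOT a valid prefix code. D (0) is a prefix of H (01).


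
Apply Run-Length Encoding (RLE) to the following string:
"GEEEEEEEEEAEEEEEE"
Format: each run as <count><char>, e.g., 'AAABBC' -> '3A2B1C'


Scanning runs left to right:
  i=0: run of 'G' x 1 -> '1G'
  i=1: run of 'E' x 9 -> '9E'
  i=10: run of 'A' x 1 -> '1A'
  i=11: run of 'E' x 6 -> '6E'

RLE = 1G9E1A6E


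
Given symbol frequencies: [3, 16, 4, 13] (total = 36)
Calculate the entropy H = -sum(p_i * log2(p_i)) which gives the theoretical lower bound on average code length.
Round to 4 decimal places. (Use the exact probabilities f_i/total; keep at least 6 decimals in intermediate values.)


Per-symbol terms -p_i * log2(p_i) with p_i = f_i/36:
  p = 3/36 = 0.083333: log2(p) = -3.584963, -p*log2(p) = 0.298747
  p = 16/36 = 0.444444: log2(p) = -1.169925, -p*log2(p) = 0.519967
  p = 4/36 = 0.111111: log2(p) = -3.169925, -p*log2(p) = 0.352214
  p = 13/36 = 0.361111: log2(p) = -1.469485, -p*log2(p) = 0.530647
H = 0.298747 + 0.519967 + 0.352214 + 0.530647 = 1.701575

H = 1.7016 bits/symbol


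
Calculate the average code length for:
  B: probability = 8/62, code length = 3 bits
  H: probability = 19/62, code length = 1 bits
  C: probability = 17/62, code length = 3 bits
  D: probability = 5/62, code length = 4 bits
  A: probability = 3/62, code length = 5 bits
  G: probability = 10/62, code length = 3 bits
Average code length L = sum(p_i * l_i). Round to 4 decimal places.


Weighted contributions p_i * l_i:
  B: (8/62) * 3 = 24/62
  H: (19/62) * 1 = 19/62
  C: (17/62) * 3 = 51/62
  D: (5/62) * 4 = 20/62
  A: (3/62) * 5 = 15/62
  G: (10/62) * 3 = 30/62
Sum = (24 + 19 + 51 + 20 + 15 + 30)/62 = 159/62

L = 159/62 = 2.5645 bits/symbol


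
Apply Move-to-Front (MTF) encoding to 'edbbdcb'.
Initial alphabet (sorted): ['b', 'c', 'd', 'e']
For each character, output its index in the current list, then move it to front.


MTF encoding:
'e': index 3 in ['b', 'c', 'd', 'e'] -> ['e', 'b', 'c', 'd']
'd': index 3 in ['e', 'b', 'c', 'd'] -> ['d', 'e', 'b', 'c']
'b': index 2 in ['d', 'e', 'b', 'c'] -> ['b', 'd', 'e', 'c']
'b': index 0 in ['b', 'd', 'e', 'c'] -> ['b', 'd', 'e', 'c']
'd': index 1 in ['b', 'd', 'e', 'c'] -> ['d', 'b', 'e', 'c']
'c': index 3 in ['d', 'b', 'e', 'c'] -> ['c', 'd', 'b', 'e']
'b': index 2 in ['c', 'd', 'b', 'e'] -> ['b', 'c', 'd', 'e']


Output: [3, 3, 2, 0, 1, 3, 2]


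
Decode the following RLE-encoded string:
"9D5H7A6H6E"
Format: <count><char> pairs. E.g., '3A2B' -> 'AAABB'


Expanding each <count><char> pair:
  9D -> 'DDDDDDDDD'
  5H -> 'HHHHH'
  7A -> 'AAAAAAA'
  6H -> 'HHHHHH'
  6E -> 'EEEEEE'

Decoded = DDDDDDDDDHHHHHAAAAAAAHHHHHHEEEEEE


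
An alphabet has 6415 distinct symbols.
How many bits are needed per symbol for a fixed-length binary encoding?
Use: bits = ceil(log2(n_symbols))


log2(6415) = 12.6472
Bracket: 2^12 = 4096 < 6415 <= 2^13 = 8192
So ceil(log2(6415)) = 13

bits = ceil(log2(6415)) = ceil(12.6472) = 13 bits


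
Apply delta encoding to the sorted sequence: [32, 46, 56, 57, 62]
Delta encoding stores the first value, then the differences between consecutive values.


First value: 32
Deltas:
  46 - 32 = 14
  56 - 46 = 10
  57 - 56 = 1
  62 - 57 = 5


Delta encoded: [32, 14, 10, 1, 5]


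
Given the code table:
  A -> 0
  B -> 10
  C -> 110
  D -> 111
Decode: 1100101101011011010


Decoding:
110 -> C
0 -> A
10 -> B
110 -> C
10 -> B
110 -> C
110 -> C
10 -> B


Result: CABCBCCB


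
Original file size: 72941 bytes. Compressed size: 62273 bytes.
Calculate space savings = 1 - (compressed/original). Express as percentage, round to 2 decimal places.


ratio = compressed/original = 62273/72941 = 0.853745
savings = 1 - ratio = 1 - 0.853745 = 0.146255
as a percentage: 0.146255 * 100 = 14.63%

Space savings = 1 - 62273/72941 = 14.63%


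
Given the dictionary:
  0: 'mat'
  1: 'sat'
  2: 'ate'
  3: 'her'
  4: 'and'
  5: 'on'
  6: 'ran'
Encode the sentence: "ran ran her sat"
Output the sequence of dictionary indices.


Look up each word in the dictionary:
  'ran' -> 6
  'ran' -> 6
  'her' -> 3
  'sat' -> 1

Encoded: [6, 6, 3, 1]


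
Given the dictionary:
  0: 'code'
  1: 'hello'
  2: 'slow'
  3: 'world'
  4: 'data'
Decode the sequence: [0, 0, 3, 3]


Look up each index in the dictionary:
  0 -> 'code'
  0 -> 'code'
  3 -> 'world'
  3 -> 'world'

Decoded: "code code world world"


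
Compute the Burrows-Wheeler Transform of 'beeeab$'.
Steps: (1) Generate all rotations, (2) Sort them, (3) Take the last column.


Rotations (sorted):
  0: $beeeab -> last char: b
  1: ab$beee -> last char: e
  2: b$beeea -> last char: a
  3: beeeab$ -> last char: $
  4: eab$bee -> last char: e
  5: eeab$be -> last char: e
  6: eeeab$b -> last char: b


BWT = bea$eeb


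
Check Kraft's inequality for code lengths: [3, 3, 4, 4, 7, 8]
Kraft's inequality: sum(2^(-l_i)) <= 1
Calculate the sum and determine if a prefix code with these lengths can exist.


Sum = 2^(-3) + 2^(-3) + 2^(-4) + 2^(-4) + 2^(-7) + 2^(-8)
    = 0.125 + 0.125 + 0.0625 + 0.0625 + 0.0078125 + 0.00390625
    = 99/256 = 0.38671875
Since 0.38671875 <= 1, Kraft's inequality IS satisfied.
A prefix code with these lengths CAN exist.

Kraft sum = 0.38671875. Satisfied.


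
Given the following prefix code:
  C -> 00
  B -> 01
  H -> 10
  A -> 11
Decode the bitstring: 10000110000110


Decoding step by step:
Bits 10 -> H
Bits 00 -> C
Bits 01 -> B
Bits 10 -> H
Bits 00 -> C
Bits 01 -> B
Bits 10 -> H


Decoded message: HCBHCBH


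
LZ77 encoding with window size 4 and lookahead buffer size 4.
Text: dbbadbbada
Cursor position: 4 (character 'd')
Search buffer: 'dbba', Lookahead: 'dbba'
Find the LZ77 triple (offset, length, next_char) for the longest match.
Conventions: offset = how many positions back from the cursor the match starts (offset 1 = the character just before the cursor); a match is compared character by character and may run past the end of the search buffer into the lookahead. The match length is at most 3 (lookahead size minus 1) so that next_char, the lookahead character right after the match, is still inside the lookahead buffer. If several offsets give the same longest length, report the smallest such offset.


Try each offset into the search buffer:
  offset=1 (pos 3, char 'a'): match length 0
  offset=2 (pos 2, char 'b'): match length 0
  offset=3 (pos 1, char 'b'): match length 0
  offset=4 (pos 0, char 'd'): match length 3
Longest match has length 3 at offset 4.
next_char = character at position 4 + 3 = 7 -> 'a'

Best match: offset=4, length=3 (matching 'dbb' starting at position 0)
LZ77 triple: (4, 3, 'a')


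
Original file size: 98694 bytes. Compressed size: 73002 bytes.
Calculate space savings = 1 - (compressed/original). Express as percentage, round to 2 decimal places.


ratio = compressed/original = 73002/98694 = 0.73968
savings = 1 - ratio = 1 - 0.73968 = 0.26032
as a percentage: 0.26032 * 100 = 26.03%

Space savings = 1 - 73002/98694 = 26.03%


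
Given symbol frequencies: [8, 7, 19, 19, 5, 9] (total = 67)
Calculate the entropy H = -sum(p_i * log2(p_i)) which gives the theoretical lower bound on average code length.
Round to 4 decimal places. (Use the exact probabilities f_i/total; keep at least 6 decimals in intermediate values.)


Per-symbol terms -p_i * log2(p_i) with p_i = f_i/67:
  p = 8/67 = 0.119403: log2(p) = -3.066089, -p*log2(p) = 0.366100
  p = 7/67 = 0.104478: log2(p) = -3.258734, -p*log2(p) = 0.340465
  p = 19/67 = 0.283582: log2(p) = -1.818162, -p*log2(p) = 0.515598
  p = 19/67 = 0.283582: log2(p) = -1.818162, -p*log2(p) = 0.515598
  p = 5/67 = 0.074627: log2(p) = -3.744161, -p*log2(p) = 0.279415
  p = 9/67 = 0.134328: log2(p) = -2.896164, -p*log2(p) = 0.389037
H = 0.366100 + 0.340465 + 0.515598 + 0.515598 + 0.279415 + 0.389037 = 2.406213

H = 2.4062 bits/symbol


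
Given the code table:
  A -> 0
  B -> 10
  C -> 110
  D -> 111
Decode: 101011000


Decoding:
10 -> B
10 -> B
110 -> C
0 -> A
0 -> A


Result: BBCAA


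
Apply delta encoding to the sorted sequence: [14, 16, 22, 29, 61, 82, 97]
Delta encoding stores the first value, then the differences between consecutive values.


First value: 14
Deltas:
  16 - 14 = 2
  22 - 16 = 6
  29 - 22 = 7
  61 - 29 = 32
  82 - 61 = 21
  97 - 82 = 15


Delta encoded: [14, 2, 6, 7, 32, 21, 15]


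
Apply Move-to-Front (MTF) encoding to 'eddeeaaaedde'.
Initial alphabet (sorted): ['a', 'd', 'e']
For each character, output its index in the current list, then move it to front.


MTF encoding:
'e': index 2 in ['a', 'd', 'e'] -> ['e', 'a', 'd']
'd': index 2 in ['e', 'a', 'd'] -> ['d', 'e', 'a']
'd': index 0 in ['d', 'e', 'a'] -> ['d', 'e', 'a']
'e': index 1 in ['d', 'e', 'a'] -> ['e', 'd', 'a']
'e': index 0 in ['e', 'd', 'a'] -> ['e', 'd', 'a']
'a': index 2 in ['e', 'd', 'a'] -> ['a', 'e', 'd']
'a': index 0 in ['a', 'e', 'd'] -> ['a', 'e', 'd']
'a': index 0 in ['a', 'e', 'd'] -> ['a', 'e', 'd']
'e': index 1 in ['a', 'e', 'd'] -> ['e', 'a', 'd']
'd': index 2 in ['e', 'a', 'd'] -> ['d', 'e', 'a']
'd': index 0 in ['d', 'e', 'a'] -> ['d', 'e', 'a']
'e': index 1 in ['d', 'e', 'a'] -> ['e', 'd', 'a']


Output: [2, 2, 0, 1, 0, 2, 0, 0, 1, 2, 0, 1]


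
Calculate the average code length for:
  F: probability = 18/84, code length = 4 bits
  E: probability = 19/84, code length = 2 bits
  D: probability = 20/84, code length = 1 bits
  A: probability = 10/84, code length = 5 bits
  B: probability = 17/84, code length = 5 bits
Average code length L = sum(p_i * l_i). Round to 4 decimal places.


Weighted contributions p_i * l_i:
  F: (18/84) * 4 = 72/84
  E: (19/84) * 2 = 38/84
  D: (20/84) * 1 = 20/84
  A: (10/84) * 5 = 50/84
  B: (17/84) * 5 = 85/84
Sum = (72 + 38 + 20 + 50 + 85)/84 = 265/84

L = 265/84 = 3.1548 bits/symbol


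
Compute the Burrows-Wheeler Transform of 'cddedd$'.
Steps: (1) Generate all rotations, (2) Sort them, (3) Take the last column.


Rotations (sorted):
  0: $cddedd -> last char: d
  1: cddedd$ -> last char: $
  2: d$cdded -> last char: d
  3: dd$cdde -> last char: e
  4: ddedd$c -> last char: c
  5: dedd$cd -> last char: d
  6: edd$cdd -> last char: d


BWT = d$decdd


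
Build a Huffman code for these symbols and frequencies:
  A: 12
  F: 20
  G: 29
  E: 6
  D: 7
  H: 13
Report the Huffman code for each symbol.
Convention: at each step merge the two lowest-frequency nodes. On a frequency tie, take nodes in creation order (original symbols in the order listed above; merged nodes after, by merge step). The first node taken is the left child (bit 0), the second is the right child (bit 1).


Huffman tree construction:
Step 1: Merge E(6) + D(7) = 13
Step 2: Merge A(12) + H(13) = 25
Step 3: Merge (E+D)(13) + F(20) = 33
Step 4: Merge (A+H)(25) + G(29) = 54
Step 5: Merge ((E+D)+F)(33) + ((A+H)+G)(54) = 87
Read each symbol's code off the tree from the root (left child = 0, right child = 1).

Codes:
  A: 100 (length 3)
  F: 01 (length 2)
  G: 11 (length 2)
  E: 000 (length 3)
  D: 001 (length 3)
  H: 101 (length 3)
Average code length: 212/87 = 2.4368 bits/symbol


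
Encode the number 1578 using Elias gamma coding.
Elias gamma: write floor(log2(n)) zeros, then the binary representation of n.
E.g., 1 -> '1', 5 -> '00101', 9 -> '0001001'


num_bits = floor(log2(1578)) + 1 = 11
leading_zeros = num_bits - 1 = 10
binary(1578) = 11000101010

Elias gamma(1578) = '0000000000' + '11000101010' = 000000000011000101010 (21 bits)


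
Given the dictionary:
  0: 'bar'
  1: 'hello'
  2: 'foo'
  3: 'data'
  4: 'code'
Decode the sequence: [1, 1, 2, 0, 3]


Look up each index in the dictionary:
  1 -> 'hello'
  1 -> 'hello'
  2 -> 'foo'
  0 -> 'bar'
  3 -> 'data'

Decoded: "hello hello foo bar data"


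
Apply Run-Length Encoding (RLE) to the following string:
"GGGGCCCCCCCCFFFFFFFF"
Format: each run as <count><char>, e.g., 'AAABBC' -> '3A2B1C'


Scanning runs left to right:
  i=0: run of 'G' x 4 -> '4G'
  i=4: run of 'C' x 8 -> '8C'
  i=12: run of 'F' x 8 -> '8F'

RLE = 4G8C8F


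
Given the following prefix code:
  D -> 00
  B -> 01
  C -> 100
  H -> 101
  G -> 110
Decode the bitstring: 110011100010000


Decoding step by step:
Bits 110 -> G
Bits 01 -> B
Bits 110 -> G
Bits 00 -> D
Bits 100 -> C
Bits 00 -> D


Decoded message: GBGDCD


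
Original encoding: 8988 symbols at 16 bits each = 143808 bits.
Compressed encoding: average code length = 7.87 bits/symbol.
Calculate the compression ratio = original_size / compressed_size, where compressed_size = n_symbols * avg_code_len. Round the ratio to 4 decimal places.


original_size = n_symbols * orig_bits = 8988 * 16 = 143808 bits
compressed_size = n_symbols * avg_code_len = 8988 * 7.87 = 70735.56 bits
ratio = original_size / compressed_size = 143808 / 70735.56 = 2.033

Compression ratio = 2.033


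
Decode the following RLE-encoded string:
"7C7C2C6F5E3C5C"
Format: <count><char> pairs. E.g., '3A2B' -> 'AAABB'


Expanding each <count><char> pair:
  7C -> 'CCCCCCC'
  7C -> 'CCCCCCC'
  2C -> 'CC'
  6F -> 'FFFFFF'
  5E -> 'EEEEE'
  3C -> 'CCC'
  5C -> 'CCCCC'

Decoded = CCCCCCCCCCCCCCCCFFFFFFEEEEECCCCCCCC


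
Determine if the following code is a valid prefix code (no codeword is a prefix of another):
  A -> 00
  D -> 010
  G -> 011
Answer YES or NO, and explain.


Checking each pair (does one codeword prefix another?):
  A='00' vs D='010': no prefix
  A='00' vs G='011': no prefix
  D='010' vs A='00': no prefix
  D='010' vs G='011': no prefix
  G='011' vs A='00': no prefix
  G='011' vs D='010': no prefix
No violation found over all pairs.

YES -- this is a valid prefix code. No codeword is a prefix of any other codeword.


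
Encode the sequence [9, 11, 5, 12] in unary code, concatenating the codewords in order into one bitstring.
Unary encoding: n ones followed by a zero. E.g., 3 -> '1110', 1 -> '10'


Encode each number as n ones followed by a terminating 0:
  9 -> 1111111110 (10 bits)
  11 -> 111111111110 (12 bits)
  5 -> 111110 (6 bits)
  12 -> 1111111111110 (13 bits)
Total length = 10 + 12 + 6 + 13 = 41 bits.

Unary([9, 11, 5, 12]) = 11111111101111111111101111101111111111110 (41 bits)


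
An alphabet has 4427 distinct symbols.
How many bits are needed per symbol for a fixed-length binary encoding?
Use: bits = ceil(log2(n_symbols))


log2(4427) = 12.1121
Bracket: 2^12 = 4096 < 4427 <= 2^13 = 8192
So ceil(log2(4427)) = 13

bits = ceil(log2(4427)) = ceil(12.1121) = 13 bits


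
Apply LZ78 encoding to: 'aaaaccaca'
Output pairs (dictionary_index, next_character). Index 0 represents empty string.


LZ78 encoding steps:
Dictionary: {0: ''}
Step 1: w='' (idx 0), next='a' -> output (0, 'a'), add 'a' as idx 1
Step 2: w='a' (idx 1), next='a' -> output (1, 'a'), add 'aa' as idx 2
Step 3: w='a' (idx 1), next='c' -> output (1, 'c'), add 'ac' as idx 3
Step 4: w='' (idx 0), next='c' -> output (0, 'c'), add 'c' as idx 4
Step 5: w='ac' (idx 3), next='a' -> output (3, 'a'), add 'aca' as idx 5


Encoded: [(0, 'a'), (1, 'a'), (1, 'c'), (0, 'c'), (3, 'a')]


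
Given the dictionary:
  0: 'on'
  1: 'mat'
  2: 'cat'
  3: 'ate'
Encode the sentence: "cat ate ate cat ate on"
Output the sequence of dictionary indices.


Look up each word in the dictionary:
  'cat' -> 2
  'ate' -> 3
  'ate' -> 3
  'cat' -> 2
  'ate' -> 3
  'on' -> 0

Encoded: [2, 3, 3, 2, 3, 0]


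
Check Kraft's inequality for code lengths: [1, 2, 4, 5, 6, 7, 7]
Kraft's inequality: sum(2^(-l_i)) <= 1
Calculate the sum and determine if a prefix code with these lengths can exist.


Sum = 2^(-1) + 2^(-2) + 2^(-4) + 2^(-5) + 2^(-6) + 2^(-7) + 2^(-7)
    = 0.5 + 0.25 + 0.0625 + 0.03125 + 0.015625 + 0.0078125 + 0.0078125
    = 112/128 = 0.875
Since 0.875 <= 1, Kraft's inequality IS satisfied.
A prefix code with these lengths CAN exist.

Kraft sum = 0.875. Satisfied.


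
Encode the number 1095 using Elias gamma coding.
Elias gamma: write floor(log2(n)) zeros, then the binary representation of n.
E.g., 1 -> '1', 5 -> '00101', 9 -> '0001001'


num_bits = floor(log2(1095)) + 1 = 11
leading_zeros = num_bits - 1 = 10
binary(1095) = 10001000111

Elias gamma(1095) = '0000000000' + '10001000111' = 000000000010001000111 (21 bits)
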